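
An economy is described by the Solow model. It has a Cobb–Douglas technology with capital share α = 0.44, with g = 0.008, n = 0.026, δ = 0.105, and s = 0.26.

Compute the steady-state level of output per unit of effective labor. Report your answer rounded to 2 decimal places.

y* ≈ 1.64

Steady state requires s·f(k) = (n + g + δ)·k, i.e. s·k^α = (n + g + δ)·k.
Rearranging, k^(1−α) = s / (n + g + δ).
k^0.56 = 0.26 / (0.026 + 0.008 + 0.105) = 0.26 / 0.139 = 1.8705
k* = 1.8705^(1/0.56) ≈ 3.0594
y* = (k*)^α = 3.0594^0.44 ≈ 1.6356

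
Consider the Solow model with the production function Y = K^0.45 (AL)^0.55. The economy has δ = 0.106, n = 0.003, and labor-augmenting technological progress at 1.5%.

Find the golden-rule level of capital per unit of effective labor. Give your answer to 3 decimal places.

k_gold ≈ 10.418

The golden rule sets f'(k) = n + g + δ, i.e. α·k^(α−1) = n + g + δ.
So k^(1−α) = α / (n + g + δ) = 0.45 / 0.124 = 3.6290.
k_gold = 3.6290^(1/0.55) ≈ 10.4182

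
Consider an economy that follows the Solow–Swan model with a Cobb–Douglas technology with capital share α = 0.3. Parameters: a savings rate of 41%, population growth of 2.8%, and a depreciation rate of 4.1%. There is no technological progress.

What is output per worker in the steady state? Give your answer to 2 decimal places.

y* = 2.15

At the steady state, Δk = 0, so s·k^α = (n + δ)·k.
Dividing both sides by k: k^(1−α) = s / (n + δ).
k^0.7 = 0.41 / (0.028 + 0.041) = 0.41 / 0.069 = 5.9420
k* = 5.9420^(1/0.7) ≈ 12.7532
y* = (k*)^α = 12.7532^0.3 ≈ 2.1463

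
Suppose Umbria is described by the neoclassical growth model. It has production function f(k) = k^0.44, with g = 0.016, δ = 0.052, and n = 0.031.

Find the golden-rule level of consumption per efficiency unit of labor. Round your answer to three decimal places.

At the golden rule, f'(k) = n + g + δ, so α·k^(α−1) = n + g + δ and k_gold = (α/(n + g + δ))^(1/(1−α)).
k_gold = (0.44/0.099)^(1/0.56) = 4.4444^1.7857 ≈ 14.3483
c_gold = f(k_gold) − (n + g + δ)·k_gold = 3.2284 − 0.099×14.3483 ≈ 1.8079

c_gold ≈ 1.808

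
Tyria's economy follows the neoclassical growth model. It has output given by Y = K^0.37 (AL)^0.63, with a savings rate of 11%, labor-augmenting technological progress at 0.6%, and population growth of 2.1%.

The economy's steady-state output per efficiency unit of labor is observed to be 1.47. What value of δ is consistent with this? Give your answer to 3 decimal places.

δ ≈ 0.030

In steady state, investment equals break-even investment: s·k^α = (n + g + δ)·k.
Since y* = [s/(n + g + δ)]^(α/(1−α)), we have s/(n + g + δ) = (y*)^((1−α)/α) = 1.47^1.7027 = 1.9270.
Therefore n + g + δ = s / 1.9270 = 0.11 / 1.9270 = 0.0571, so δ = 0.0571 − 0.027 = 0.0301.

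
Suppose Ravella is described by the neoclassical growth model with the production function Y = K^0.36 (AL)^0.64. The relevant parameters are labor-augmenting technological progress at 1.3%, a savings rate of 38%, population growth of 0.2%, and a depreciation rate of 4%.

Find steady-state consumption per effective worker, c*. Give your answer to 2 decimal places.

c* = 1.84

In steady state, investment equals break-even investment: s·k^α = (n + g + δ)·k.
Dividing both sides by k: k^(1−α) = s / (n + g + δ).
k^0.64 = 0.38 / (0.002 + 0.013 + 0.040) = 0.38 / 0.055 = 6.9091
k* = 6.9091^(1/0.64) ≈ 20.4926
y* = (k*)^α = 20.4926^0.36 ≈ 2.9660
c* = (1 − s)·y* = (1 − 0.38) × 2.9660 ≈ 1.8389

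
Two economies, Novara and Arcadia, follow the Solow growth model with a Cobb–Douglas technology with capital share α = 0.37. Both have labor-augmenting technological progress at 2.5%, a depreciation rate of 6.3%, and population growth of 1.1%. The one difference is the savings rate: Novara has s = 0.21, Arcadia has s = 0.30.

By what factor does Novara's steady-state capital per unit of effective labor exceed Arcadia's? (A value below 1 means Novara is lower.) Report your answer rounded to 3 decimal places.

Steady-state k* = [s/(n + g + δ)]^(1/(1−α)), so the ratio is [ (s_N/(n + g + δ)_N) / (s_A/(n + g + δ)_A) ]^1.5873.
s_N/(n + g + δ)_N = 0.21/0.099 = 2.1212; s_A/(n + g + δ)_A = 0.30/0.099 = 3.0303.
Ratio = (2.1212/3.0303)^1.5873 = 0.7000^1.5873 ≈ 0.5677

ratio ≈ 0.568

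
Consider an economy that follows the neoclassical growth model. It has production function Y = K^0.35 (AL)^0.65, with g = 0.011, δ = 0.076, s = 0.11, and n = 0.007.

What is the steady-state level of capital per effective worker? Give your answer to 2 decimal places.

k* = 1.27

In steady state, investment equals break-even investment: s·k^α = (n + g + δ)·k.
Rearranging, k^(1−α) = s / (n + g + δ).
k^0.65 = 0.11 / (0.007 + 0.011 + 0.076) = 0.11 / 0.094 = 1.1702
k* = 1.1702^(1/0.65) ≈ 1.2735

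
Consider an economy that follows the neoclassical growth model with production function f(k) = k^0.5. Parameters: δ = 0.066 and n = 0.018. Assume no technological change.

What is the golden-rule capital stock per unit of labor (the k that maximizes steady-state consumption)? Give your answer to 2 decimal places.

The golden rule sets f'(k) = n + δ, i.e. α·k^(α−1) = n + δ.
So k^(1−α) = α / (n + δ) = 0.5 / 0.084 = 5.9524.
k_gold = 5.9524^(1/0.5) ≈ 35.4311

k_gold ≈ 35.43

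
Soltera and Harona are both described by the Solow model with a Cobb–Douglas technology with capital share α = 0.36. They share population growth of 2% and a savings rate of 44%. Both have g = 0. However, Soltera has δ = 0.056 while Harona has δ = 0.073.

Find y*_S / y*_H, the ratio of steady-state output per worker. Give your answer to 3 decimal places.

Steady-state y* = [s/(n + δ)]^(α/(1−α)), so the ratio is [ (s_S/(n + δ)_S) / (s_H/(n + δ)_H) ]^0.5625.
s_S/(n + δ)_S = 0.44/0.076 = 5.7895; s_H/(n + δ)_H = 0.44/0.093 = 4.7312.
Ratio = (5.7895/4.7312)^0.5625 = 1.2237^0.5625 ≈ 1.1203

ratio ≈ 1.120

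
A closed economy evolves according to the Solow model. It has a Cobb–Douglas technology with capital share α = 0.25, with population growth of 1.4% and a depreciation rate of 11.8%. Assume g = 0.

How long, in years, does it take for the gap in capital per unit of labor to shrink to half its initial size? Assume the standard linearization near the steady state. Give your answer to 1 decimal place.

half-life ≈ 7.0 years

Near the steady state the convergence rate is λ = (1 − α)(n + δ).
λ = (1 − 0.25) × 0.132 = 0.75 × 0.132 = 0.0990
Half-life = ln 2 / λ = 0.6931 / 0.0990 ≈ 7.00 years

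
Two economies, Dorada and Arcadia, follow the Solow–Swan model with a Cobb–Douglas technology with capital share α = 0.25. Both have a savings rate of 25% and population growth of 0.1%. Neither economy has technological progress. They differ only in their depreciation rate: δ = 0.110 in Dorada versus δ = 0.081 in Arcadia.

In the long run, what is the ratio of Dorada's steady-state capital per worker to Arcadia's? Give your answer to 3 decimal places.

Steady-state k* = [s/(n + δ)]^(1/(1−α)), so the ratio is [ (s_D/(n + δ)_D) / (s_A/(n + δ)_A) ]^1.3333.
s_D/(n + δ)_D = 0.25/0.111 = 2.2523; s_A/(n + δ)_A = 0.25/0.082 = 3.0488.
Ratio = (2.2523/3.0488)^1.3333 = 0.7387^1.3333 ≈ 0.6678

ratio ≈ 0.668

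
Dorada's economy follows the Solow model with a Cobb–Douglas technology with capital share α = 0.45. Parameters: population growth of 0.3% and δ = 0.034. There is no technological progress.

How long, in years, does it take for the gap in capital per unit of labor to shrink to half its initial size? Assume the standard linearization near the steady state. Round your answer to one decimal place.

half-life ≈ 34.1 years

Near the steady state the convergence rate is λ = (1 − α)(n + δ).
λ = (1 − 0.45) × 0.037 = 0.55 × 0.037 = 0.02035
Half-life = ln 2 / λ = 0.6931 / 0.02035 ≈ 34.06 years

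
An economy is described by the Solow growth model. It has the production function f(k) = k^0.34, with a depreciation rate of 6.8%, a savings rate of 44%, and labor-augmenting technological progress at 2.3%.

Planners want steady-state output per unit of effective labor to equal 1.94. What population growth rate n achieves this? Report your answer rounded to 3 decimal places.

In steady state, investment equals break-even investment: s·k^α = (n + g + δ)·k.
Since y* = [s/(n + g + δ)]^(α/(1−α)), we have s/(n + g + δ) = (y*)^((1−α)/α) = 1.94^1.9412 = 3.6198.
Therefore n + g + δ = s / 3.6198 = 0.44 / 3.6198 = 0.1216, so n = 0.1216 − 0.091 = 0.0306.

n ≈ 0.031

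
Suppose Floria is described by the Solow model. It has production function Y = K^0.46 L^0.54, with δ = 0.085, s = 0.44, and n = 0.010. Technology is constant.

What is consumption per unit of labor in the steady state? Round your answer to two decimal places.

c* = 2.07

In steady state, investment equals break-even investment: s·k^α = (n + δ)·k.
Rearranging, k^(1−α) = s / (n + δ).
k^0.54 = 0.44 / (0.010 + 0.085) = 0.44 / 0.095 = 4.6316
k* = 4.6316^(1/0.54) ≈ 17.0937
y* = (k*)^α = 17.0937^0.46 ≈ 3.6907
c* = (1 − s)·y* = (1 − 0.44) × 3.6907 ≈ 2.0668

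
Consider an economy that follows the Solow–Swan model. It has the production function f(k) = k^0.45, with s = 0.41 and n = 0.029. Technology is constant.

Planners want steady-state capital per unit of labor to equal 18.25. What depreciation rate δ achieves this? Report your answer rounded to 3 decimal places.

In steady state, investment equals break-even investment: s·k^α = (n + δ)·k.
So s / (n + δ) = (k*)^(1−α) = 18.25^0.55 = 4.9396.
Therefore n + δ = s / 4.9396 = 0.41 / 4.9396 = 0.0830, so δ = 0.0830 − 0.029 = 0.0540.

δ ≈ 0.054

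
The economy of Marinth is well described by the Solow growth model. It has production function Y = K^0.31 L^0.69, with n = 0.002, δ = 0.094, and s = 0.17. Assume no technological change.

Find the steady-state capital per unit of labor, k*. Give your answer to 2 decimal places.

k* ≈ 2.29

Steady state requires s·f(k) = (n + δ)·k, i.e. s·k^α = (n + δ)·k.
Rearranging, k^(1−α) = s / (n + δ).
k^0.69 = 0.17 / (0.002 + 0.094) = 0.17 / 0.096 = 1.7708
k* = 1.7708^(1/0.69) ≈ 2.2891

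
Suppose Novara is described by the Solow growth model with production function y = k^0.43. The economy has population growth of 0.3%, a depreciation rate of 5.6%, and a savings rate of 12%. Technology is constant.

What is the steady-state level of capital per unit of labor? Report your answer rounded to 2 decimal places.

k* ≈ 3.47

Steady state requires s·f(k) = (n + δ)·k, i.e. s·k^α = (n + δ)·k.
Dividing both sides by k: k^(1−α) = s / (n + δ).
k^0.57 = 0.12 / (0.003 + 0.056) = 0.12 / 0.059 = 2.0339
k* = 2.0339^(1/0.57) ≈ 3.4748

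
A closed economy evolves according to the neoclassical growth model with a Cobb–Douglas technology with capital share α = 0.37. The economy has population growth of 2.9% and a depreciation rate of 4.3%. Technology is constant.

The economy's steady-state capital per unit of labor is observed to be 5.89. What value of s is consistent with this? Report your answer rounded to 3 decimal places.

At the steady state, Δk = 0, so s·k^α = (n + δ)·k.
So s / (n + δ) = (k*)^(1−α) = 5.89^0.63 = 3.0561.
Therefore s = 3.0561 × (n + δ) = 3.0561 × 0.072 = 0.2200.

s ≈ 0.220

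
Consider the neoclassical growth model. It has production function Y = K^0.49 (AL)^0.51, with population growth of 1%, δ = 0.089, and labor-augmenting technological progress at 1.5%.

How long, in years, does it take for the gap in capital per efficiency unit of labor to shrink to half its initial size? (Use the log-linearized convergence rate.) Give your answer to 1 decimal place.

Near the steady state the convergence rate is λ = (1 − α)(n + g + δ).
λ = (1 − 0.49) × 0.114 = 0.51 × 0.114 = 0.05814
Half-life = ln 2 / λ = 0.6931 / 0.05814 ≈ 11.92 years

t_½ ≈ 11.9 years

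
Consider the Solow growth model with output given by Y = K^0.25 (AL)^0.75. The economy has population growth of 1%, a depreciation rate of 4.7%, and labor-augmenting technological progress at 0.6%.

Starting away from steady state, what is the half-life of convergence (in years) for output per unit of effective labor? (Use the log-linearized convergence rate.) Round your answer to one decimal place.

half-life ≈ 14.7 years

Near the steady state the convergence rate is λ = (1 − α)(n + g + δ).
λ = (1 − 0.25) × 0.063 = 0.75 × 0.063 = 0.04725
Half-life = ln 2 / λ = 0.6931 / 0.04725 ≈ 14.67 years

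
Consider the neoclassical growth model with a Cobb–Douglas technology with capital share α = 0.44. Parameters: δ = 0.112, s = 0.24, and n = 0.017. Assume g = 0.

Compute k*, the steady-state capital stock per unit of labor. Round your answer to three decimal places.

At the steady state, Δk = 0, so s·k^α = (n + δ)·k.
Dividing both sides by k: k^(1−α) = s / (n + δ).
k^0.56 = 0.24 / (0.017 + 0.112) = 0.24 / 0.129 = 1.8605
k* = 1.8605^(1/0.56) ≈ 3.0303

k* ≈ 3.030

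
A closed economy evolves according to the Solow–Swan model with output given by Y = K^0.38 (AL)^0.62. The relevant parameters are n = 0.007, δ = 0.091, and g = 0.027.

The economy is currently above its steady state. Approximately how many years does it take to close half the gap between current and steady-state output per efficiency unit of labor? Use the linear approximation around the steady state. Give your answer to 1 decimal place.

Near the steady state the convergence rate is λ = (1 − α)(n + g + δ).
λ = (1 − 0.38) × 0.125 = 0.62 × 0.125 = 0.0775
Half-life = ln 2 / λ = 0.6931 / 0.0775 ≈ 8.94 years

t_½ ≈ 8.9 years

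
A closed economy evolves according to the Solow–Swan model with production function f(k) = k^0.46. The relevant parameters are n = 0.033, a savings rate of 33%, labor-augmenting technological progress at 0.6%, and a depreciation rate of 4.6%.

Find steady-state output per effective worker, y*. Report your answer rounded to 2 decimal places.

y* = 3.18

In steady state, investment equals break-even investment: s·k^α = (n + g + δ)·k.
Rearranging, k^(1−α) = s / (n + g + δ).
k^0.54 = 0.33 / (0.033 + 0.006 + 0.046) = 0.33 / 0.085 = 3.8824
k* = 3.8824^(1/0.54) ≈ 12.3290
y* = (k*)^α = 12.3290^0.46 ≈ 3.1756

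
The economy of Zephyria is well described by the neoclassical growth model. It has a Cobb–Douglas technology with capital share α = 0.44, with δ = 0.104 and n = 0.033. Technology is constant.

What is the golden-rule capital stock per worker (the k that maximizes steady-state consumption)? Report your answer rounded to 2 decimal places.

k_gold ≈ 8.03

The golden rule sets f'(k) = n + δ, i.e. α·k^(α−1) = n + δ.
So k^(1−α) = α / (n + δ) = 0.44 / 0.137 = 3.2117.
k_gold = 3.2117^(1/0.56) ≈ 8.0331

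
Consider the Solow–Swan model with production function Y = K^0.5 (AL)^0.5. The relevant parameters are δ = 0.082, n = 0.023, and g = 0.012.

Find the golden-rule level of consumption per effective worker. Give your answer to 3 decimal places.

At the golden rule, f'(k) = n + g + δ, so α·k^(α−1) = n + g + δ and k_gold = (α/(n + g + δ))^(1/(1−α)).
k_gold = (0.5/0.117)^(1/0.5) = 4.2735^2 ≈ 18.2628
c_gold = f(k_gold) − (n + g + δ)·k_gold = 4.2735 − 0.117×18.2628 ≈ 2.1368

c_gold ≈ 2.137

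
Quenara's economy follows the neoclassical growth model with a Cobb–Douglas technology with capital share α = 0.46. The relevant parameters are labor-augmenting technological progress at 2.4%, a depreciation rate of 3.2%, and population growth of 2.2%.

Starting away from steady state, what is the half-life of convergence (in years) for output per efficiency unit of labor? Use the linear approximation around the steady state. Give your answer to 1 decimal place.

Near the steady state the convergence rate is λ = (1 − α)(n + g + δ).
λ = (1 − 0.46) × 0.078 = 0.54 × 0.078 = 0.04212
Half-life = ln 2 / λ = 0.6931 / 0.04212 ≈ 16.46 years

t_½ ≈ 16.5 years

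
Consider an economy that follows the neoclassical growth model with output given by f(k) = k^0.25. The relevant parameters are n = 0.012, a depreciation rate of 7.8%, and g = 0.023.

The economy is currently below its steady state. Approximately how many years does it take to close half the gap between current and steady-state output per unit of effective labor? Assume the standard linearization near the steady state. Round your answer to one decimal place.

about 8.2 years

Near the steady state the convergence rate is λ = (1 − α)(n + g + δ).
λ = (1 − 0.25) × 0.113 = 0.75 × 0.113 = 0.08475
Half-life = ln 2 / λ = 0.6931 / 0.08475 ≈ 8.18 years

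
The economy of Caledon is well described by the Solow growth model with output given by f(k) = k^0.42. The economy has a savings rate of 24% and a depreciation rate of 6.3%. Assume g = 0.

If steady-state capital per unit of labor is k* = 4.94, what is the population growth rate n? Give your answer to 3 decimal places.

n ≈ 0.032

In steady state, investment equals break-even investment: s·k^α = (n + δ)·k.
So s / (n + δ) = (k*)^(1−α) = 4.94^0.58 = 2.5256.
Therefore n + δ = s / 2.5256 = 0.24 / 2.5256 = 0.0950, so n = 0.0950 − 0.063 = 0.0320.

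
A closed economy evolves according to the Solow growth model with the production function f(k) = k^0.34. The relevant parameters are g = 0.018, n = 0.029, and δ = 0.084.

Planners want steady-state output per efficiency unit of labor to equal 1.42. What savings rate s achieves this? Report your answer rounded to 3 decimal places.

In steady state, investment equals break-even investment: s·k^α = (n + g + δ)·k.
Since y* = [s/(n + g + δ)]^(α/(1−α)), we have s/(n + g + δ) = (y*)^((1−α)/α) = 1.42^1.9412 = 1.9753.
Therefore s = 1.9753 × (n + g + δ) = 1.9753 × 0.131 = 0.2588.

s ≈ 0.259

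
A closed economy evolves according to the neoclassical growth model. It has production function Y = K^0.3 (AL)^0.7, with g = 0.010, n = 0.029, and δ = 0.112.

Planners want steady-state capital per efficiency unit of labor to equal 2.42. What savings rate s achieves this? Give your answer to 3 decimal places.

s ≈ 0.280

At the steady state, Δk = 0, so s·k^α = (n + g + δ)·k.
So s / (n + g + δ) = (k*)^(1−α) = 2.42^0.7 = 1.8564.
Therefore s = 1.8564 × (n + g + δ) = 1.8564 × 0.151 = 0.2803.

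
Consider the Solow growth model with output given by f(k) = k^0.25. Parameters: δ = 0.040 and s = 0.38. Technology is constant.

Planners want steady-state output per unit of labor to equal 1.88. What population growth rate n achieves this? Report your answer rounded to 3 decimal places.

n ≈ 0.017

Steady state requires s·f(k) = (n + δ)·k, i.e. s·k^α = (n + δ)·k.
Since y* = [s/(n + δ)]^(α/(1−α)), we have s/(n + δ) = (y*)^((1−α)/α) = 1.88^3 = 6.6447.
Therefore n + δ = s / 6.6447 = 0.38 / 6.6447 = 0.0572, so n = 0.0572 − 0.040 = 0.0172.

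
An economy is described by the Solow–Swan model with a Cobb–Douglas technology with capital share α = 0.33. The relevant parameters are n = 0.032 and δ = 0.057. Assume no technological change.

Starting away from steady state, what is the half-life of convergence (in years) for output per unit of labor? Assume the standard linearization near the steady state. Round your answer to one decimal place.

Near the steady state the convergence rate is λ = (1 − α)(n + δ).
λ = (1 − 0.33) × 0.089 = 0.67 × 0.089 = 0.05963
Half-life = ln 2 / λ = 0.6931 / 0.05963 ≈ 11.62 years

t_½ ≈ 11.6 years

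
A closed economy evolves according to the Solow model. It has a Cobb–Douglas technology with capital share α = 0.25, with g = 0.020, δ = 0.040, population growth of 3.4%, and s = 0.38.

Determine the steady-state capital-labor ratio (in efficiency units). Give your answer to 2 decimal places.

k* ≈ 6.44

Steady state requires s·f(k) = (n + g + δ)·k, i.e. s·k^α = (n + g + δ)·k.
Rearranging, k^(1−α) = s / (n + g + δ).
k^0.75 = 0.38 / (0.034 + 0.020 + 0.040) = 0.38 / 0.094 = 4.0426
k* = 4.0426^(1/0.75) ≈ 6.4399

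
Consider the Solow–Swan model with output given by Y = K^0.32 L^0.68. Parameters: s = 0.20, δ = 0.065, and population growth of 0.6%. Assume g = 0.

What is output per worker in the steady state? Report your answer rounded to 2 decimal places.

Steady state requires s·f(k) = (n + δ)·k, i.e. s·k^α = (n + δ)·k.
Dividing both sides by k: k^(1−α) = s / (n + δ).
k^0.68 = 0.20 / (0.006 + 0.065) = 0.20 / 0.071 = 2.8169
k* = 2.8169^(1/0.68) ≈ 4.5859
y* = (k*)^α = 4.5859^0.32 ≈ 1.6280

y* ≈ 1.63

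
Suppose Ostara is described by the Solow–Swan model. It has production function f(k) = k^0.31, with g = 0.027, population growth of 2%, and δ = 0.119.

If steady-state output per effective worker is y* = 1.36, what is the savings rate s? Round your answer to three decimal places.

At the steady state, Δk = 0, so s·k^α = (n + g + δ)·k.
Since y* = [s/(n + g + δ)]^(α/(1−α)), we have s/(n + g + δ) = (y*)^((1−α)/α) = 1.36^2.2258 = 1.9826.
Therefore s = 1.9826 × (n + g + δ) = 1.9826 × 0.166 = 0.3291.

s ≈ 0.329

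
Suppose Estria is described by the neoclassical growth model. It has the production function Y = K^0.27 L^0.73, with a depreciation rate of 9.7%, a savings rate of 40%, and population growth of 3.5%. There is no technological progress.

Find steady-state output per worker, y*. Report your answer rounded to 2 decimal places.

At the steady state, Δk = 0, so s·k^α = (n + δ)·k.
Rearranging, k^(1−α) = s / (n + δ).
k^0.73 = 0.40 / (0.035 + 0.097) = 0.40 / 0.132 = 3.0303
k* = 3.0303^(1/0.73) ≈ 4.5664
y* = (k*)^α = 4.5664^0.27 ≈ 1.5069

y* = 1.51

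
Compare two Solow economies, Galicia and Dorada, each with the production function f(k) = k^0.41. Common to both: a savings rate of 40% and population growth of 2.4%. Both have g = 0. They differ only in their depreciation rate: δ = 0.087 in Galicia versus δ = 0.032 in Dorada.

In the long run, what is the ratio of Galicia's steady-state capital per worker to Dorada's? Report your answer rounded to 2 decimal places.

k*_G / k*_D ≈ 0.31

Steady-state k* = [s/(n + δ)]^(1/(1−α)), so the ratio is [ (s_G/(n + δ)_G) / (s_D/(n + δ)_D) ]^1.6949.
s_G/(n + δ)_G = 0.40/0.111 = 3.6036; s_D/(n + δ)_D = 0.40/0.056 = 7.1429.
Ratio = (3.6036/7.1429)^1.6949 = 0.5045^1.6949 ≈ 0.3136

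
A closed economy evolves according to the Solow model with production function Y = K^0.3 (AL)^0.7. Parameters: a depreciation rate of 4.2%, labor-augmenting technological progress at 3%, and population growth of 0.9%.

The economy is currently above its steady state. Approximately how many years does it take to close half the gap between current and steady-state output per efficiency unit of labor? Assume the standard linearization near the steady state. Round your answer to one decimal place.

t_½ ≈ 12.2 years

Near the steady state the convergence rate is λ = (1 − α)(n + g + δ).
λ = (1 − 0.3) × 0.081 = 0.7 × 0.081 = 0.0567
Half-life = ln 2 / λ = 0.6931 / 0.0567 ≈ 12.22 years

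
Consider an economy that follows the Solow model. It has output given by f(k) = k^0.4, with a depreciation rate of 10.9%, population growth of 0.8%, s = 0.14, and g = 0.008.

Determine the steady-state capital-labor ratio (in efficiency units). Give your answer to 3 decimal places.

k* = 1.208

At the steady state, Δk = 0, so s·k^α = (n + g + δ)·k.
Dividing both sides by k: k^(1−α) = s / (n + g + δ).
k^0.6 = 0.14 / (0.008 + 0.008 + 0.109) = 0.14 / 0.125 = 1.1200
k* = 1.1200^(1/0.6) ≈ 1.2079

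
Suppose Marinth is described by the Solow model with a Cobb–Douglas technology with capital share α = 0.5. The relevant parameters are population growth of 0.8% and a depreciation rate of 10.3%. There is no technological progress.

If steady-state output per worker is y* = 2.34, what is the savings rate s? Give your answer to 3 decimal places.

Steady state requires s·f(k) = (n + δ)·k, i.e. s·k^α = (n + δ)·k.
Since y* = [s/(n + δ)]^(α/(1−α)), we have s/(n + δ) = (y*)^((1−α)/α) = 2.34^1 = 2.3400.
Therefore s = 2.3400 × (n + δ) = 2.3400 × 0.111 = 0.2597.

s ≈ 0.260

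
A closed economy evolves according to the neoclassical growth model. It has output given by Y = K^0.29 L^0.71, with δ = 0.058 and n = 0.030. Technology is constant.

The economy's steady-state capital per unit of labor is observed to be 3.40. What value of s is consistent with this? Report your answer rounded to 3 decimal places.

At the steady state, Δk = 0, so s·k^α = (n + δ)·k.
So s / (n + δ) = (k*)^(1−α) = 3.40^0.71 = 2.3842.
Therefore s = 2.3842 × (n + δ) = 2.3842 × 0.088 = 0.2098.

s ≈ 0.210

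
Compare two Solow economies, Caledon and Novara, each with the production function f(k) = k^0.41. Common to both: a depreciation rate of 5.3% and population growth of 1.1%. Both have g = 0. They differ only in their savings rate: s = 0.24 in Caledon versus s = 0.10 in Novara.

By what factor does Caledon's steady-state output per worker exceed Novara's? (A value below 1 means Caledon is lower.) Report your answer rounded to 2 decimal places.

y*_C / y*_N ≈ 1.84

Steady-state y* = [s/(n + δ)]^(α/(1−α)), so the ratio is [ (s_C/(n + δ)_C) / (s_N/(n + δ)_N) ]^0.6949.
s_C/(n + δ)_C = 0.24/0.064 = 3.7500; s_N/(n + δ)_N = 0.10/0.064 = 1.5625.
Ratio = (3.7500/1.5625)^0.6949 = 2.4000^0.6949 ≈ 1.8374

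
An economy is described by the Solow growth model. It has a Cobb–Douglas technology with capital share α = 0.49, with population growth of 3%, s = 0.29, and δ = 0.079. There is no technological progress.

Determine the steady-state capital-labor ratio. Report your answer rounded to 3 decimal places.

In steady state, investment equals break-even investment: s·k^α = (n + δ)·k.
Dividing both sides by k: k^(1−α) = s / (n + δ).
k^0.51 = 0.29 / (0.030 + 0.079) = 0.29 / 0.109 = 2.6606
k* = 2.6606^(1/0.51) ≈ 6.8123

k* ≈ 6.812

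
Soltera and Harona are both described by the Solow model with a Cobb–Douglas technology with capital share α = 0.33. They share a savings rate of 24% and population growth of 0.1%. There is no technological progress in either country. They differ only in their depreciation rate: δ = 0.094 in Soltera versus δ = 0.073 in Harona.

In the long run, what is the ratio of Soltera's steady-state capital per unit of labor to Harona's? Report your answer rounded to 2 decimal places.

Steady-state k* = [s/(n + δ)]^(1/(1−α)), so the ratio is [ (s_S/(n + δ)_S) / (s_H/(n + δ)_H) ]^1.4925.
s_S/(n + δ)_S = 0.24/0.095 = 2.5263; s_H/(n + δ)_H = 0.24/0.074 = 3.2432.
Ratio = (2.5263/3.2432)^1.4925 = 0.7790^1.4925 ≈ 0.6888

ratio ≈ 0.69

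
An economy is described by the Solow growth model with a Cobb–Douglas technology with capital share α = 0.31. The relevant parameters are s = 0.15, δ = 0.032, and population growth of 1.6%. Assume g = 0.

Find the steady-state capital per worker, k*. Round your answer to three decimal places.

k* = 5.214

Steady state requires s·f(k) = (n + δ)·k, i.e. s·k^α = (n + δ)·k.
Dividing both sides by k: k^(1−α) = s / (n + δ).
k^0.69 = 0.15 / (0.016 + 0.032) = 0.15 / 0.048 = 3.1250
k* = 3.1250^(1/0.69) ≈ 5.2140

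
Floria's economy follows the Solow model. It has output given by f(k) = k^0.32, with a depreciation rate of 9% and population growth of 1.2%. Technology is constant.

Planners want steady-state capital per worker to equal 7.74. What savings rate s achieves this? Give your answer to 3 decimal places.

In steady state, investment equals break-even investment: s·k^α = (n + δ)·k.
So s / (n + δ) = (k*)^(1−α) = 7.74^0.68 = 4.0211.
Therefore s = 4.0211 × (n + δ) = 4.0211 × 0.102 = 0.4102.

s ≈ 0.410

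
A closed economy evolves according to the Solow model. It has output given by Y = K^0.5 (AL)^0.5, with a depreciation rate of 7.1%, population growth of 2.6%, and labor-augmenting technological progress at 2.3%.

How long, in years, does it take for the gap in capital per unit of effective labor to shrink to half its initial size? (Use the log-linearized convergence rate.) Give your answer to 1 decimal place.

t_½ ≈ 11.6 years

Near the steady state the convergence rate is λ = (1 − α)(n + g + δ).
λ = (1 − 0.5) × 0.120 = 0.5 × 0.120 = 0.0600
Half-life = ln 2 / λ = 0.6931 / 0.0600 ≈ 11.55 years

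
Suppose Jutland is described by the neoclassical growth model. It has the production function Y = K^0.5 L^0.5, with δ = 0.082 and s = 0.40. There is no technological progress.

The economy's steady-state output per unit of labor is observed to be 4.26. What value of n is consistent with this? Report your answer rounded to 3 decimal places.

At the steady state, Δk = 0, so s·k^α = (n + δ)·k.
Since y* = [s/(n + δ)]^(α/(1−α)), we have s/(n + δ) = (y*)^((1−α)/α) = 4.26^1 = 4.2600.
Therefore n + δ = s / 4.2600 = 0.40 / 4.2600 = 0.0939, so n = 0.0939 − 0.082 = 0.0119.

n ≈ 0.012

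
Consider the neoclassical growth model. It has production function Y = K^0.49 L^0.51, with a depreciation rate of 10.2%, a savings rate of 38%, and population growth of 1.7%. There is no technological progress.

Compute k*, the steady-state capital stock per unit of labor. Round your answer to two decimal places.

Steady state requires s·f(k) = (n + δ)·k, i.e. s·k^α = (n + δ)·k.
Dividing both sides by k: k^(1−α) = s / (n + δ).
k^0.51 = 0.38 / (0.017 + 0.102) = 0.38 / 0.119 = 3.1933
k* = 3.1933^(1/0.51) ≈ 9.7433

k* ≈ 9.74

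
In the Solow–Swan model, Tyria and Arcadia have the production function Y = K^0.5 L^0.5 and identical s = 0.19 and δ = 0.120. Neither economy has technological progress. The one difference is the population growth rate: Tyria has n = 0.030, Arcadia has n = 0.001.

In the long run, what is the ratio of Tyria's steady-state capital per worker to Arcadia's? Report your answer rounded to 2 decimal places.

Steady-state k* = [s/(n + δ)]^(1/(1−α)), so the ratio is [ (s_T/(n + δ)_T) / (s_A/(n + δ)_A) ]^2.
s_T/(n + δ)_T = 0.19/0.150 = 1.2667; s_A/(n + δ)_A = 0.19/0.121 = 1.5702.
Ratio = (1.2667/1.5702)^2 = 0.8067^2 ≈ 0.6508

ratio ≈ 0.65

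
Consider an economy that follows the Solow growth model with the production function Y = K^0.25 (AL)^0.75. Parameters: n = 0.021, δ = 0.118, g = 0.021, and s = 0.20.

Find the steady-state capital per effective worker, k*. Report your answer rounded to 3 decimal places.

k* ≈ 1.347

At the steady state, Δk = 0, so s·k^α = (n + g + δ)·k.
Rearranging, k^(1−α) = s / (n + g + δ).
k^0.75 = 0.20 / (0.021 + 0.021 + 0.118) = 0.20 / 0.160 = 1.2500
k* = 1.2500^(1/0.75) ≈ 1.3465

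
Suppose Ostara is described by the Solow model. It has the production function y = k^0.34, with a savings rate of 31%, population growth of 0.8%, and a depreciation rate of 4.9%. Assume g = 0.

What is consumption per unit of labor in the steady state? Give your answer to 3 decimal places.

c* ≈ 1.651

In steady state, investment equals break-even investment: s·k^α = (n + δ)·k.
Dividing both sides by k: k^(1−α) = s / (n + δ).
k^0.66 = 0.31 / (0.008 + 0.049) = 0.31 / 0.057 = 5.4386
k* = 5.4386^(1/0.66) ≈ 13.0129
y* = (k*)^α = 13.0129^0.34 ≈ 2.3927
c* = (1 − s)·y* = (1 − 0.31) × 2.3927 ≈ 1.6510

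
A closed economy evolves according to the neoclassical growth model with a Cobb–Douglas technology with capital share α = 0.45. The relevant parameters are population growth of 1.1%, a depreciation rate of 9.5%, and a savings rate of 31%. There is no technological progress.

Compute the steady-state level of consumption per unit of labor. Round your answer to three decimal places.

c* ≈ 1.660

Steady state requires s·f(k) = (n + δ)·k, i.e. s·k^α = (n + δ)·k.
Rearranging, k^(1−α) = s / (n + δ).
k^0.55 = 0.31 / (0.011 + 0.095) = 0.31 / 0.106 = 2.9245
k* = 2.9245^(1/0.55) ≈ 7.0367
y* = (k*)^α = 7.0367^0.45 ≈ 2.4061
c* = (1 − s)·y* = (1 − 0.31) × 2.4061 ≈ 1.6602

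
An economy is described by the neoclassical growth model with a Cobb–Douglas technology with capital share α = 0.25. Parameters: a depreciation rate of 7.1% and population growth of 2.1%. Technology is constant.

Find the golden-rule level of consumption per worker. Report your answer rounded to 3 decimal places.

c_gold ≈ 1.047

At the golden rule, f'(k) = n + δ, so α·k^(α−1) = n + δ and k_gold = (α/(n + δ))^(1/(1−α)).
k_gold = (0.25/0.092)^(1/0.75) = 2.7174^1.3333 ≈ 3.7919
c_gold = f(k_gold) − (n + δ)·k_gold = 1.3954 − 0.092×3.7919 ≈ 1.0465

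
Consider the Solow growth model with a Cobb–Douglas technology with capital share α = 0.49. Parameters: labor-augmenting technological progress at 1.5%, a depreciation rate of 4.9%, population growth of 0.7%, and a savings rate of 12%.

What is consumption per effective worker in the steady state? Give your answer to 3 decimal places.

Steady state requires s·f(k) = (n + g + δ)·k, i.e. s·k^α = (n + g + δ)·k.
Dividing both sides by k: k^(1−α) = s / (n + g + δ).
k^0.51 = 0.12 / (0.007 + 0.015 + 0.049) = 0.12 / 0.071 = 1.6901
k* = 1.6901^(1/0.51) ≈ 2.7983
y* = (k*)^α = 2.7983^0.49 ≈ 1.6557
c* = (1 − s)·y* = (1 − 0.12) × 1.6557 ≈ 1.4570

c* ≈ 1.457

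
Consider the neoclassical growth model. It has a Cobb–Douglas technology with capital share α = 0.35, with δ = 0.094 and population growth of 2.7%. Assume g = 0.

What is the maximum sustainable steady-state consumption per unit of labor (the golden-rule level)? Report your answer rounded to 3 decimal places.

c_gold ≈ 1.152

At the golden rule, f'(k) = n + δ, so α·k^(α−1) = n + δ and k_gold = (α/(n + δ))^(1/(1−α)).
k_gold = (0.35/0.121)^(1/0.65) = 2.8926^1.5385 ≈ 5.1250
c_gold = f(k_gold) − (n + δ)·k_gold = 1.7717 − 0.121×5.1250 ≈ 1.1516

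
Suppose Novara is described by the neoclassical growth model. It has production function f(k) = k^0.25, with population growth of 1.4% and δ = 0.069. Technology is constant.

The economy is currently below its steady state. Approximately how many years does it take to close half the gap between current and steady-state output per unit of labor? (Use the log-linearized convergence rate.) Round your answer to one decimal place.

t_½ ≈ 11.1 years

Near the steady state the convergence rate is λ = (1 − α)(n + δ).
λ = (1 − 0.25) × 0.083 = 0.75 × 0.083 = 0.06225
Half-life = ln 2 / λ = 0.6931 / 0.06225 ≈ 11.13 years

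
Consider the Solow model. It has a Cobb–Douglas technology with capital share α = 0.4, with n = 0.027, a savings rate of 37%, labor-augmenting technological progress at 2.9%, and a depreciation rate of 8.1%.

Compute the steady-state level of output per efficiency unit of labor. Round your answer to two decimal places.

In steady state, investment equals break-even investment: s·k^α = (n + g + δ)·k.
Rearranging, k^(1−α) = s / (n + g + δ).
k^0.6 = 0.37 / (0.027 + 0.029 + 0.081) = 0.37 / 0.137 = 2.7007
k* = 2.7007^(1/0.6) ≈ 5.2375
y* = (k*)^α = 5.2375^0.4 ≈ 1.9393

y* = 1.94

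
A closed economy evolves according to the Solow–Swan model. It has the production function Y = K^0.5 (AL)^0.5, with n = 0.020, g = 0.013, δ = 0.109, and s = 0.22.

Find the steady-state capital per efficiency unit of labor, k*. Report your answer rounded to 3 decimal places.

In steady state, investment equals break-even investment: s·k^α = (n + g + δ)·k.
Dividing both sides by k: k^(1−α) = s / (n + g + δ).
k^0.5 = 0.22 / (0.020 + 0.013 + 0.109) = 0.22 / 0.142 = 1.5493
k* = 1.5493^(1/0.5) ≈ 2.4003

k* = 2.400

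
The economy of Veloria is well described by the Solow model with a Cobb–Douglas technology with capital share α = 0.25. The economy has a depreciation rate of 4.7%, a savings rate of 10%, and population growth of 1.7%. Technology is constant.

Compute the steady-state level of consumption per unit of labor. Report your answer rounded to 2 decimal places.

Steady state requires s·f(k) = (n + δ)·k, i.e. s·k^α = (n + δ)·k.
Rearranging, k^(1−α) = s / (n + δ).
k^0.75 = 0.10 / (0.017 + 0.047) = 0.10 / 0.064 = 1.5625
k* = 1.5625^(1/0.75) ≈ 1.8131
y* = (k*)^α = 1.8131^0.25 ≈ 1.1604
c* = (1 − s)·y* = (1 − 0.10) × 1.1604 ≈ 1.0444

c* ≈ 1.04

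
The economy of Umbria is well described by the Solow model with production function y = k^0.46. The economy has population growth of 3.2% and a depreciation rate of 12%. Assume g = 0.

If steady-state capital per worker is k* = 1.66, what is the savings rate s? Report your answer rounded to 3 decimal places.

s ≈ 0.200

Steady state requires s·f(k) = (n + δ)·k, i.e. s·k^α = (n + δ)·k.
So s / (n + δ) = (k*)^(1−α) = 1.66^0.54 = 1.3148.
Therefore s = 1.3148 × (n + δ) = 1.3148 × 0.152 = 0.1998.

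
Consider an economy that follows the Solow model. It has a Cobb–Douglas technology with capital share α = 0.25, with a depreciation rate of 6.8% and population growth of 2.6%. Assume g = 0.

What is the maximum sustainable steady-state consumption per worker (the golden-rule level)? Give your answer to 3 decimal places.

c_gold ≈ 1.039

At the golden rule, f'(k) = n + δ, so α·k^(α−1) = n + δ and k_gold = (α/(n + δ))^(1/(1−α)).
k_gold = (0.25/0.094)^(1/0.75) = 2.6596^1.3333 ≈ 3.6847
c_gold = f(k_gold) − (n + δ)·k_gold = 1.3855 − 0.094×3.6847 ≈ 1.0391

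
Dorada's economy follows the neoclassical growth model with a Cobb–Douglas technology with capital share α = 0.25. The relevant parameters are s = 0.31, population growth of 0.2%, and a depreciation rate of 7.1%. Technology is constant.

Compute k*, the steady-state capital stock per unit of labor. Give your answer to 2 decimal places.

In steady state, investment equals break-even investment: s·k^α = (n + δ)·k.
Dividing both sides by k: k^(1−α) = s / (n + δ).
k^0.75 = 0.31 / (0.002 + 0.071) = 0.31 / 0.073 = 4.2466
k* = 4.2466^(1/0.75) ≈ 6.8768

k* = 6.88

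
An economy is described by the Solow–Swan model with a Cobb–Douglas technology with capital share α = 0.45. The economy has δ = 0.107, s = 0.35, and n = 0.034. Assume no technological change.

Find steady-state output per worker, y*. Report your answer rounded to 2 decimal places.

y* = 2.10

Steady state requires s·f(k) = (n + δ)·k, i.e. s·k^α = (n + δ)·k.
Rearranging, k^(1−α) = s / (n + δ).
k^0.55 = 0.35 / (0.034 + 0.107) = 0.35 / 0.141 = 2.4823
k* = 2.4823^(1/0.55) ≈ 5.2230
y* = (k*)^α = 5.2230^0.45 ≈ 2.1041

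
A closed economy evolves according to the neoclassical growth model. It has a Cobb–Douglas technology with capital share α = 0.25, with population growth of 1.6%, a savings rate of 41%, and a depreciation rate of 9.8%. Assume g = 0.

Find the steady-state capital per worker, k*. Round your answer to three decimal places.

Steady state requires s·f(k) = (n + δ)·k, i.e. s·k^α = (n + δ)·k.
Dividing both sides by k: k^(1−α) = s / (n + δ).
k^0.75 = 0.41 / (0.016 + 0.098) = 0.41 / 0.114 = 3.5965
k* = 3.5965^(1/0.75) ≈ 5.5103

k* = 5.510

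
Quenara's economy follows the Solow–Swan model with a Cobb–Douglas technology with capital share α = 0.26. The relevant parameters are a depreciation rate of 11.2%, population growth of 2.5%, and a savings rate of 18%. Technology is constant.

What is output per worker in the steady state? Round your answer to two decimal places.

y* = 1.10

At the steady state, Δk = 0, so s·k^α = (n + δ)·k.
Rearranging, k^(1−α) = s / (n + δ).
k^0.74 = 0.18 / (0.025 + 0.112) = 0.18 / 0.137 = 1.3139
k* = 1.3139^(1/0.74) ≈ 1.4462
y* = (k*)^α = 1.4462^0.26 ≈ 1.1007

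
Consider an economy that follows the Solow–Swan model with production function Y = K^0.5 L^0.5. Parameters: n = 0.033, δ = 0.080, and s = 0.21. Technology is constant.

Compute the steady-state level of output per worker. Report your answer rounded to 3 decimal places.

y* ≈ 1.858

In steady state, investment equals break-even investment: s·k^α = (n + δ)·k.
Rearranging, k^(1−α) = s / (n + δ).
k^0.5 = 0.21 / (0.033 + 0.080) = 0.21 / 0.113 = 1.8584
k* = 1.8584^(1/0.5) ≈ 3.4537
y* = (k*)^α = 3.4537^0.5 ≈ 1.8584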